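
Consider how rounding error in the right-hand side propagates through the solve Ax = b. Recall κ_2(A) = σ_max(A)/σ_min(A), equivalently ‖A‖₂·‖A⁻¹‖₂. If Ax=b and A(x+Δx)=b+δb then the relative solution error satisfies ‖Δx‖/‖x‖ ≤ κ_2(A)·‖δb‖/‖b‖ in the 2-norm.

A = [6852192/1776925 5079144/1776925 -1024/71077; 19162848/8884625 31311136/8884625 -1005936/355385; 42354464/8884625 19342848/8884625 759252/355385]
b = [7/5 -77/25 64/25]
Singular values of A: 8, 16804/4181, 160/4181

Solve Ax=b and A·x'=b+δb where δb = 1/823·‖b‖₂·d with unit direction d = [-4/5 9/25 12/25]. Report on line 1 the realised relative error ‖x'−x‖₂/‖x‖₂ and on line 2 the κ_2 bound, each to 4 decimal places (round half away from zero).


largest singular value 8, smallest 160/4181
κ = σ_max/σ_min = 8/(160/4181) = 209.0500
perturbation bound = 209.0500·1/823 = 0.2540
solve Ax = b  →  x = [14.2152 -18.7453 -11.4189]
2-norm of b is 4.2426; of x, 26.1505
with δb = [-0.0041 0.0019 0.0025], A·Δx = δb → ‖Δx‖ = 0.1347
realised ‖Δx‖/‖x‖ = 0.0052
tightness: 0.0052 against a bound of 0.2540 (unrounded ratio ≈ 0.0203)

0.0052
0.2540


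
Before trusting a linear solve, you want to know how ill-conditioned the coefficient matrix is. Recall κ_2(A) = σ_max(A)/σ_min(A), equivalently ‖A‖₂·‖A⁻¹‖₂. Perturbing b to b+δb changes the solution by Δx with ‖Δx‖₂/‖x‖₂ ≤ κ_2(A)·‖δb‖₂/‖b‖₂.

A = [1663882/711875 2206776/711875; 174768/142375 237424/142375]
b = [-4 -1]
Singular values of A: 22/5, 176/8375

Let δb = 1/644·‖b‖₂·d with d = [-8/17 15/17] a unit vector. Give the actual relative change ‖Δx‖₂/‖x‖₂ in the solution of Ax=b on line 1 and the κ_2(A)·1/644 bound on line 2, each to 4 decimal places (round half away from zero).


from the listed singular values, σ₁ = 22/5, σ_n = 176/8375
condition number: (22/5) ÷ (176/8375) = 209.3750
κ_2(A)·‖δb‖/‖b‖ = 0.3251
solve Ax = b  →  x = [-38.6136 27.8239]
‖b‖₂ = 4.1231 and ‖x‖₂ = 47.5939
with δb = [-0.0030 0.0056], A·Δx = δb → ‖Δx‖ = 0.3047
dividing the unrounded norms, ‖Δx‖/‖x‖ = 0.0064
tightness: 0.0064 against a bound of 0.3251 (unrounded ratio ≈ 0.0197)

0.0064
0.3251


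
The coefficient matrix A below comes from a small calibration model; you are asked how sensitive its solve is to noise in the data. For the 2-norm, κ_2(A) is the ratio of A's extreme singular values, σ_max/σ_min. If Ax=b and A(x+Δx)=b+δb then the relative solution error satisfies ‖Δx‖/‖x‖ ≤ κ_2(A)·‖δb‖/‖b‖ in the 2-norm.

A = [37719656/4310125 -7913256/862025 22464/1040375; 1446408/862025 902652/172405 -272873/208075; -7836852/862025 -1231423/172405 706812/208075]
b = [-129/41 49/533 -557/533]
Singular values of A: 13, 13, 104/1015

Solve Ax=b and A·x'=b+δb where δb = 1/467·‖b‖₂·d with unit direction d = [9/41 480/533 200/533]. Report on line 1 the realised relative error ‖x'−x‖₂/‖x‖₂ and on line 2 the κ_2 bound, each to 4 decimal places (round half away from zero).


0.0071
0.2717

largest singular value 13, smallest 104/1015
condition number: 13 ÷ (104/1015) = 126.8750
worst-case relative error ≤ 126.8750 × 1/467 = 0.2717
solve Ax = b  →  x = [-2.0845 -1.6666 -9.3908]
‖b‖ = 3.3166, ‖x‖ = 9.7626
Δx = A⁻¹·δb where δb = 1/467·3.3166·d; ‖Δx‖ = 0.0693
relative error = 0.0071
realised/bound (from unrounded values) ≈ 0.0261


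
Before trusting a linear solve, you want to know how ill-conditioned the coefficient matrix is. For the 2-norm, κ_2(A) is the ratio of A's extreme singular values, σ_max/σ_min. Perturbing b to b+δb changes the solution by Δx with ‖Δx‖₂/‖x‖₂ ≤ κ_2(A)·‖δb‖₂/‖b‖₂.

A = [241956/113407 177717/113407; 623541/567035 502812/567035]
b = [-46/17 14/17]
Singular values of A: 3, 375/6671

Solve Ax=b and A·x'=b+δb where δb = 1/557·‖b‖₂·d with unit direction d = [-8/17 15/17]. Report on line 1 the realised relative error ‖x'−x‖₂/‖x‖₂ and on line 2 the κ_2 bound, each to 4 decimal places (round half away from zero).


from the listed singular values, σ₁ = 3, σ_n = 375/6671
κ = σ_max/σ_min = 3/(375/6671) = 53.3680
worst-case relative error ≤ 53.3680 × 1/557 = 0.0958
solve Ax = b  →  x = [-21.8805 28.0629]
2-norm of b is 2.8284; of x, 35.5849
Δx = A⁻¹·δb where δb = 1/557·2.8284·d; ‖Δx‖ = 0.0903
dividing the unrounded norms, ‖Δx‖/‖x‖ = 0.0025
tightness: 0.0025 against a bound of 0.0958 (unrounded ratio ≈ 0.0265)

0.0025
0.0958


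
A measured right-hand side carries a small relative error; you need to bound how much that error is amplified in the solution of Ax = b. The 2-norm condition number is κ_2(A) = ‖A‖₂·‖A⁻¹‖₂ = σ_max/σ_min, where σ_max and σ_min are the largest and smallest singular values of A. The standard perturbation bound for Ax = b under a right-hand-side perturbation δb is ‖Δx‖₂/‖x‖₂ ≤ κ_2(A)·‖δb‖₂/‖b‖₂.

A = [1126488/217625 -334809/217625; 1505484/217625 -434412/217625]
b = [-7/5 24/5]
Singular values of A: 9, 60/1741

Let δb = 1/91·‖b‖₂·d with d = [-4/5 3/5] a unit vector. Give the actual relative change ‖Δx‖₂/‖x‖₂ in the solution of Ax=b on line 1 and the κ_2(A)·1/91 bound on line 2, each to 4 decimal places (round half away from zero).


0.0137
2.8698

largest singular value 9, smallest 60/1741
κ_2(A) = 9 / (60/1741) = 261.1500
bound on ‖Δx‖/‖x‖: κ·ε = 261.1500·1/91 = 2.8698
solve Ax = b  →  x = [32.8187 111.3307]
‖b‖₂ = 5.0000 and ‖x‖₂ = 116.0671
with δb = [-0.0440 0.0330], A·Δx = δb → ‖Δx‖ = 1.5943
dividing the unrounded norms, ‖Δx‖/‖x‖ = 0.0137
tightness: 0.0137 against a bound of 2.8698 (unrounded ratio ≈ 0.0048)


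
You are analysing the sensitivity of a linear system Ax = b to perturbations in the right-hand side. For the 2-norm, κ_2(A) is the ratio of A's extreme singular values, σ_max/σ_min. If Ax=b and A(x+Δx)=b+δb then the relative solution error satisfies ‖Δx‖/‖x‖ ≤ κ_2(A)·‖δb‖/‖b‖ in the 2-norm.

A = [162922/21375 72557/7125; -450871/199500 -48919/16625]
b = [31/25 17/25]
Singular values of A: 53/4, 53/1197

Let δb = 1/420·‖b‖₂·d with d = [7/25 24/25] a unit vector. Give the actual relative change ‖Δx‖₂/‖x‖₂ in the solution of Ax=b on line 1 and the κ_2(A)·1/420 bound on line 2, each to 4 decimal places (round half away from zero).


0.0034
0.7125

largest singular value 53/4, smallest 53/1197
κ_2(A) = (53/4) / (53/1197) = 299.2500
worst-case relative error ≤ 299.2500 × 1/420 = 0.7125
solve Ax = b  →  x = [-18.0226 13.6113]
‖b‖₂ = 1.4142 and ‖x‖₂ = 22.5850
δb = ε·‖b‖·d = [0.0009 0.0032]; solving A·Δx = δb gives ‖Δx‖ = 0.0760
dividing the unrounded norms, ‖Δx‖/‖x‖ = 0.0034
realised/bound (from unrounded values) ≈ 0.0047


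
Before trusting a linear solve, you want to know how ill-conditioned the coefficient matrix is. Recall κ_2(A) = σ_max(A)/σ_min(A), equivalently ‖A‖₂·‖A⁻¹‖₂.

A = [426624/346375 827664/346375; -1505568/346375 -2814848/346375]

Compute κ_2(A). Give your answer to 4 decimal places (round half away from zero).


244.5000

M = AᵀA = [3917988864/191961025 1469134848/38392205; 1469134848/38392205 13773435136/191961025]. tr(M)=2448640/26569, det(M)=2359296/16605625
eigenvalues of AᵀA: λ = (tr ± √(tr²−4·det))/2 = 2304/25, 1024/664225
κ = σ_max/σ_min = (48/5)/(32/815) = 244.5000


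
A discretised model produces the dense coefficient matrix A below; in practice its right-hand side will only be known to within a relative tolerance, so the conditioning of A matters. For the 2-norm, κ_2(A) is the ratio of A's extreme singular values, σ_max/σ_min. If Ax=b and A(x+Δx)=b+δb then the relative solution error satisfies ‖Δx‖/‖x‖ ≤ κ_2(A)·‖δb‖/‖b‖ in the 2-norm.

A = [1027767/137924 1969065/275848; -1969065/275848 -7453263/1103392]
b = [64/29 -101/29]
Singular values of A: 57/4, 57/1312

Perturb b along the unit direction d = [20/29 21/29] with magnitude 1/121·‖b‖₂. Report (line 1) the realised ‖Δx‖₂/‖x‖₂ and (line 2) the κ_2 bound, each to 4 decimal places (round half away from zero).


largest singular value 57/4, smallest 57/1312
κ_2(A) = (57/4) / (57/1312) = 328.0000
perturbation bound = 328.0000·1/121 = 2.7107
solve Ax = b  →  x = [16.0774 -16.4743]
‖b‖₂ = 4.1231 and ‖x‖₂ = 23.0193
with δb = [0.0235 0.0247], A·Δx = δb → ‖Δx‖ = 0.7843
realised ‖Δx‖/‖x‖ = 0.0341
tightness: 0.0341 against a bound of 2.7107 (unrounded ratio ≈ 0.0126)

0.0341
2.7107


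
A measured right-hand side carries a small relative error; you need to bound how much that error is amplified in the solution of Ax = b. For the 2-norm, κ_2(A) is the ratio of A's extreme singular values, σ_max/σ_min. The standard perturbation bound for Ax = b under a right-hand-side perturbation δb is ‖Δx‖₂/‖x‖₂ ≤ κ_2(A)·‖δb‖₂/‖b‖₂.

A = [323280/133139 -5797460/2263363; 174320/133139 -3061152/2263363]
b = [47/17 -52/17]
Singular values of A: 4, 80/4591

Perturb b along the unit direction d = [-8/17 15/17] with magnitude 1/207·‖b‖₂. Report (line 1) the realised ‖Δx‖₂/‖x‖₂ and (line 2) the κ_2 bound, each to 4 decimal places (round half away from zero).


from the listed singular values, σ₁ = 4, σ_n = 80/4591
κ = σ_max/σ_min = 4/(80/4591) = 229.5500
κ_2(A)·‖δb‖/‖b‖ = 1.1089
solve Ax = b  →  x = [-166.0534 -158.4914]
2-norm of b is 4.1231; of x, 229.5501
re-solving with b+δb shifts x by Δx of norm 1.1431
realised ‖Δx‖/‖x‖ = 0.0050
realised/bound (from unrounded values) ≈ 0.0045

0.0050
1.1089


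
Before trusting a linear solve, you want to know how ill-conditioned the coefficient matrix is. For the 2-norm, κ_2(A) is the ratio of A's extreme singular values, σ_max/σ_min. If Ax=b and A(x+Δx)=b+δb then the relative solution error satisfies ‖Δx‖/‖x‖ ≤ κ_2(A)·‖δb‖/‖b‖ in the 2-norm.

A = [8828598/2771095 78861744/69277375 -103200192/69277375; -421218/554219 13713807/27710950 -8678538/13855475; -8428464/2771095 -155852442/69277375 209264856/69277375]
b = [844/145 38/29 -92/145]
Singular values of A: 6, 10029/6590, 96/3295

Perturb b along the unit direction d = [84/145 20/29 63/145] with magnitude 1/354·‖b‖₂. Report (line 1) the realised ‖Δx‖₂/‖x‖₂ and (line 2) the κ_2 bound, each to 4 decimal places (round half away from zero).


0.0042
0.5817

from the listed singular values, σ₁ = 6, σ_n = 96/3295
condition number: 6 ÷ (96/3295) = 205.9375
worst-case relative error ≤ 205.9375 × 1/354 = 0.5817
solve Ax = b  →  x = [1.3891 109.5382 82.7685]
‖b‖₂ = 6.0000 and ‖x‖₂ = 137.2996
with δb = [0.0098 0.0117 0.0074], A·Δx = δb → ‖Δx‖ = 0.5817
dividing the unrounded norms, ‖Δx‖/‖x‖ = 0.0042
tightness: 0.0042 against a bound of 0.5817 (unrounded ratio ≈ 0.0073)


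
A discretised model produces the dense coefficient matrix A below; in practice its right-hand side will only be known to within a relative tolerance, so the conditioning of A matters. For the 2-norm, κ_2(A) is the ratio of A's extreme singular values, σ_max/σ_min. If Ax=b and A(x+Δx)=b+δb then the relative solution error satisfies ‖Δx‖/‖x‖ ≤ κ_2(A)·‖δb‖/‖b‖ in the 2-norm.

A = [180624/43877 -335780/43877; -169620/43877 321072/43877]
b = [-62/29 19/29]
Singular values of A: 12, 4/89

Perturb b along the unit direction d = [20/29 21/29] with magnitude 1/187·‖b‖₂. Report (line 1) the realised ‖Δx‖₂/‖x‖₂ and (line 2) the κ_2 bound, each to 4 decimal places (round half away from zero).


0.0120
1.4278

from the listed singular values, σ₁ = 12, σ_n = 4/89
κ = σ_max/σ_min = 12/(4/89) = 267.0000
κ_2(A)·‖δb‖/‖b‖ = 1.4278
solve Ax = b  →  x = [-19.7108 -10.3235]
‖b‖₂ = 2.2361 and ‖x‖₂ = 22.2506
with δb = [0.0082 0.0087], A·Δx = δb → ‖Δx‖ = 0.2661
dividing the unrounded norms, ‖Δx‖/‖x‖ = 0.0120
realised/bound (from unrounded values) ≈ 0.0084


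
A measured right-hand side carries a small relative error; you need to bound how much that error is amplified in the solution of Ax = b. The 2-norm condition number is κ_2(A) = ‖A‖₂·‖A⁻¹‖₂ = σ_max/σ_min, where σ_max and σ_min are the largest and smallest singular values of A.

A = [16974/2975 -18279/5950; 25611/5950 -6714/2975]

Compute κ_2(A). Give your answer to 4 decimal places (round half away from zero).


M = AᵀA = [72335601/1416100 -385776/14161; -385776/14161 20577321/1416100]. tr(M)=160749/2450, det(M)=59049/490000
eigenvalues of AᵀA: λ = (tr ± √(tr²−4·det))/2 = 6561/100, 9/4900
κ_2(A) = √(λ_max/λ_min) = √((6561/100) / (9/4900)) = 189.0000

189.0000


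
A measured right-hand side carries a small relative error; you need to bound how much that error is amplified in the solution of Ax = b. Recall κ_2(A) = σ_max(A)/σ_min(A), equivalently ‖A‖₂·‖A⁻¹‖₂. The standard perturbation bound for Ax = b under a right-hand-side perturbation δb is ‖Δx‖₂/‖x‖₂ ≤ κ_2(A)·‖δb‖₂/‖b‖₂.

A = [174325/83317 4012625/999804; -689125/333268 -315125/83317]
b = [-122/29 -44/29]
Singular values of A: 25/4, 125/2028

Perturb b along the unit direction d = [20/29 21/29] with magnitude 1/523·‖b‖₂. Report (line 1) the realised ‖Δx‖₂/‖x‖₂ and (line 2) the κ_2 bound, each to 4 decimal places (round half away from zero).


σ_max = 25/4, σ_min = 125/2028
κ = σ_max/σ_min = (25/4)/(125/2028) = 101.4000
bound on ‖Δx‖/‖x‖: κ·ε = 101.4000·1/523 = 0.1939
solve Ax = b  →  x = [57.1106 -30.8216]
‖b‖ = 4.4721, ‖x‖ = 64.8968
Δx = A⁻¹·δb where δb = 1/523·4.4721·d; ‖Δx‖ = 0.1387
relative error = 0.0021
tightness: 0.0021 against a bound of 0.1939 (unrounded ratio ≈ 0.0110)

0.0021
0.1939


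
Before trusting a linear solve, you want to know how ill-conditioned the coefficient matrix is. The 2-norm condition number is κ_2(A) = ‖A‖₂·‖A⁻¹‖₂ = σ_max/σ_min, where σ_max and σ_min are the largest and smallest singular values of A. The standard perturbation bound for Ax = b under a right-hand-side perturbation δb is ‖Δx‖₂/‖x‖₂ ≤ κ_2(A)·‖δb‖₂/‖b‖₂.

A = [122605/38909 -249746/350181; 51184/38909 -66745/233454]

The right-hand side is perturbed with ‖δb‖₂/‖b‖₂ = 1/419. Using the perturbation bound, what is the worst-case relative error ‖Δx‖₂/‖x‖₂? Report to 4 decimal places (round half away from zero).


form AᵀA = [104448449/8958049 -211506050/80622441; -211506050/80622441 1713528481/2902407876] with trace 21150997/1726596 and determinant 2401/1726596
char-poly roots: 49/4 and 49/431649
κ_2(A) = √(λ_max/λ_min) = √((49/4) / (49/431649)) = 328.5000
worst-case relative error ≤ 328.5000 × 1/419 = 0.7840

0.7840


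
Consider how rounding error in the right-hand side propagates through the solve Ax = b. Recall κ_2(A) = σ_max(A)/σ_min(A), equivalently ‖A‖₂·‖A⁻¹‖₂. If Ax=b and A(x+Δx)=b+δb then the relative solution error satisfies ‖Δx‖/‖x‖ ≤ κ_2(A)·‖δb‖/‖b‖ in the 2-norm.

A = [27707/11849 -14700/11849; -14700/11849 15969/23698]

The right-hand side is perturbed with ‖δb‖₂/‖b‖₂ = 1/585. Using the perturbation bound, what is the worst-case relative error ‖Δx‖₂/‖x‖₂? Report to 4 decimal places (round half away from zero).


M = AᵀA = [3404041/485809 -1815450/485809; -1815450/485809 3873249/1943236]. tr(M)=60517/6724, det(M)=9/6724
eigenvalues of AᵀA: λ = (tr ± √(tr²−4·det))/2 = 9, 1/6724
so κ_2 = √(9 / (1/6724)) = 246.0000
κ_2(A)·‖δb‖/‖b‖ = 0.4205

0.4205


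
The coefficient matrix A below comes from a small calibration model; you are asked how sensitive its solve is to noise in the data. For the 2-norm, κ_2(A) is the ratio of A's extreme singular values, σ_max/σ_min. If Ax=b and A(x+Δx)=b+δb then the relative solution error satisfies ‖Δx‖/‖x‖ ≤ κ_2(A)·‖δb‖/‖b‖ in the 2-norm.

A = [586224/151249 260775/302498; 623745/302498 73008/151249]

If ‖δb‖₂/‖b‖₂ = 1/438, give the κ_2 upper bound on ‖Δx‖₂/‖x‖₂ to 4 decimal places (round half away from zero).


AᵀA = [6102740961/316626436 343271520/79156609; 343271520/79156609 309080529/316626436]; tr = 1907145/94178, det = 6561/753424
λ_max, λ_min = (1907145/94178 ± √909223275024/2217373921)/2 = 81/4, 81/188356
κ_2(A) = √(λ_max/λ_min) = √((81/4) / (81/188356)) = 217.0000
perturbation bound = 217.0000·1/438 = 0.4954

0.4954


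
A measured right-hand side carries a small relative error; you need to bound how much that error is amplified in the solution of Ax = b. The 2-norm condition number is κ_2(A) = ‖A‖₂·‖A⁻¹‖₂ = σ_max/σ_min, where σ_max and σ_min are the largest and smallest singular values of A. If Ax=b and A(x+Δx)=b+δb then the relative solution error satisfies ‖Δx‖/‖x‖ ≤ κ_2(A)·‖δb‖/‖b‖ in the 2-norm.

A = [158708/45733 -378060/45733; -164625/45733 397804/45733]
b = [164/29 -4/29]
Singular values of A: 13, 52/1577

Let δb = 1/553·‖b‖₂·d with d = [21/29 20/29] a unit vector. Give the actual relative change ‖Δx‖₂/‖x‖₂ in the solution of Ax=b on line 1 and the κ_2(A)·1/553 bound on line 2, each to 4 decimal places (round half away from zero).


from the listed singular values, σ₁ = 13, σ_n = 52/1577
κ = σ_max/σ_min = 13/(52/1577) = 394.2500
bound on ‖Δx‖/‖x‖: κ·ε = 394.2500·1/553 = 0.7129
solve Ax = b  →  x = [112.0947 46.3728]
2-norm of b is 5.6569; of x, 121.3081
with δb = [0.0074 0.0071], A·Δx = δb → ‖Δx‖ = 0.3102
dividing the unrounded norms, ‖Δx‖/‖x‖ = 0.0026
tightness: 0.0026 against a bound of 0.7129 (unrounded ratio ≈ 0.0036)

0.0026
0.7129


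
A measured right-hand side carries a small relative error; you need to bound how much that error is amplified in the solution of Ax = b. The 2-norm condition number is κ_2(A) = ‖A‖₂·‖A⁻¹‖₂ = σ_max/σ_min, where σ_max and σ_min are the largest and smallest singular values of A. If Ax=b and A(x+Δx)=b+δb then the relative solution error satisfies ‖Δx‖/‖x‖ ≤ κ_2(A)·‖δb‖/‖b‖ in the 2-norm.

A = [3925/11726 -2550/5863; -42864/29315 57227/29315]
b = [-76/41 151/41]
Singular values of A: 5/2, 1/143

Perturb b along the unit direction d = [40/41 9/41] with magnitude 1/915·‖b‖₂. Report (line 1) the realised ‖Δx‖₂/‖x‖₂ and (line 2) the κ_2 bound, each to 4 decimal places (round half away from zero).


σ_max = 5/2, σ_min = 1/143
κ = σ_max/σ_min = (5/2)/(1/143) = 357.5000
perturbation bound = 357.5000·1/915 = 0.3907
solve Ax = b  →  x = [-115.3600 -84.5200]
‖b‖ = 4.1231, ‖x‖ = 143.0090
Δx = A⁻¹·δb where δb = 1/915·4.1231·d; ‖Δx‖ = 0.6444
relative error = 0.0045
so the bound overstates the realised error by a factor of ≈ 86.7119 (computed from the unrounded values)

0.0045
0.3907


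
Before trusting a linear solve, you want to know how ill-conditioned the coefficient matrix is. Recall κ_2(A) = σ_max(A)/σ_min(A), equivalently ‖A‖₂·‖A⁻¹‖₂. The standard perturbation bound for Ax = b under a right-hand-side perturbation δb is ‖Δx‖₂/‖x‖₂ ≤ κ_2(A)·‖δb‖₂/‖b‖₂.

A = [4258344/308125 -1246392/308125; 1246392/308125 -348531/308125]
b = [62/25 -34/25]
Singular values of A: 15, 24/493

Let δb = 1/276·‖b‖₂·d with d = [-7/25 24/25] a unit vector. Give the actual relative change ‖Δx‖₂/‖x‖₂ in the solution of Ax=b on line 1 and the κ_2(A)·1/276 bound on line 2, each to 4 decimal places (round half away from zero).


0.0051
1.1164

from the listed singular values, σ₁ = 15, σ_n = 24/493
κ = σ_max/σ_min = 15/(24/493) = 308.1250
perturbation bound = 308.1250·1/276 = 1.1164
solve Ax = b  →  x = [-11.3753 -39.4773]
‖b‖₂ = 2.8284 and ‖x‖₂ = 41.0835
with δb = [-0.0029 0.0098], A·Δx = δb → ‖Δx‖ = 0.2105
dividing the unrounded norms, ‖Δx‖/‖x‖ = 0.0051
tightness: 0.0051 against a bound of 1.1164 (unrounded ratio ≈ 0.0046)


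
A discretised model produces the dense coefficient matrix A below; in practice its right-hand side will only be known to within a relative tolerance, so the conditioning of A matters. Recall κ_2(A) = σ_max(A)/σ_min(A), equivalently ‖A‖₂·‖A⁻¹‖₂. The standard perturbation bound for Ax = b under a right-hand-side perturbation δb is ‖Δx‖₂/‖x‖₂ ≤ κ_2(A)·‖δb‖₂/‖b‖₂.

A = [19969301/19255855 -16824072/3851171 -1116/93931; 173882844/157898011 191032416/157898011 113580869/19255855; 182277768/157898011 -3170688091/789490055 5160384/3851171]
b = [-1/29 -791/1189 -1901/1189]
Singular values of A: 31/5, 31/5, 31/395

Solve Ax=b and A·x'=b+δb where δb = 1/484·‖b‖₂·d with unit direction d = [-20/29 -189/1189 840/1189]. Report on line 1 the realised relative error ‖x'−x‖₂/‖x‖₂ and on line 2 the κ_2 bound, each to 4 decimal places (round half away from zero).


from the listed singular values, σ₁ = 31/5, σ_n = 31/395
κ = σ_max/σ_min = (31/5)/(31/395) = 79.0000
bound on ‖Δx‖/‖x‖: κ·ε = 79.0000·1/484 = 0.1632
solve Ax = b  →  x = [12.0580 2.8784 -2.9544]
‖b‖ = 1.7321, ‖x‖ = 12.7440
δb = ε·‖b‖·d = [-0.0025 -0.0006 0.0025]; solving A·Δx = δb gives ‖Δx‖ = 0.0456
relative error = 0.0036
realised/bound (from unrounded values) ≈ 0.0219

0.0036
0.1632


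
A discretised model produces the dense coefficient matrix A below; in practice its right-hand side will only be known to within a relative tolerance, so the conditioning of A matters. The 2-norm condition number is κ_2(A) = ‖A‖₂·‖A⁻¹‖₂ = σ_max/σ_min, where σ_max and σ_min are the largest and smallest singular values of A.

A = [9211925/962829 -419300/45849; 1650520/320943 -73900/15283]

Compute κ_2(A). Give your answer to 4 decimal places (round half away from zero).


AᵀA = [378468888025/3207749769 -17163740500/152749989; -17163740500/152749989 778420000/7273809]; tr = 858207025/3814209, det = 250000/423801
eigenvalues of AᵀA: λ = (tr ± √(tr²−4·det))/2 = 225, 10000/3814209
κ = σ_max/σ_min = 15/(100/1953) = 292.9500

292.9500


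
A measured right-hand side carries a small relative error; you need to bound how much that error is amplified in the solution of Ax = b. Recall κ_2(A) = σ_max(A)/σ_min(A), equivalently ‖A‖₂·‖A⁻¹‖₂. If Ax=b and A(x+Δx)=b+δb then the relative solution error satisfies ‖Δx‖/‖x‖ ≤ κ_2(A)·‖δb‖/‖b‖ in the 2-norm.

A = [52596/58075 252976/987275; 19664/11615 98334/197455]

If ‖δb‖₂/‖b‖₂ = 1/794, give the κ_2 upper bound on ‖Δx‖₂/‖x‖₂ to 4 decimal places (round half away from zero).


form AᵀA = [12433161616/3372705625 3626265888/3372705625; 3626265888/3372705625 1057910884/3372705625] with trace 21585716/5396329 and determinant 1600/5396329
char-poly roots: 4 and 400/5396329
κ_2(A) = √(λ_max/λ_min) = √(4 / (400/5396329)) = 232.3000
worst-case relative error ≤ 232.3000 × 1/794 = 0.2926

0.2926


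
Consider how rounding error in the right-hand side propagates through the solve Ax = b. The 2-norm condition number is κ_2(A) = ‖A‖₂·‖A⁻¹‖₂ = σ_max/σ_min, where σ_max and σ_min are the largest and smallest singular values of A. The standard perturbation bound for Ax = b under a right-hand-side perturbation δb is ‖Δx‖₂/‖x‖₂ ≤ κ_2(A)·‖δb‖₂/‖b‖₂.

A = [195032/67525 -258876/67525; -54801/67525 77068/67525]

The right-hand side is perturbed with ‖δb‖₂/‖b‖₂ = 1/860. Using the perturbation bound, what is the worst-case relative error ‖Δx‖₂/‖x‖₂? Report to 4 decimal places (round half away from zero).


M = AᵀA = [65665009/7295401 -87540012/7295401; -87540012/7295401 116730016/7295401]. tr(M)=182395025/7295401, det(M)=250000/7295401
eigenvalues of AᵀA: λ = (tr ± √(tr²−4·det))/2 = 25, 10000/7295401
κ_2(A) = √(λ_max/λ_min) = √(25 / (10000/7295401)) = 135.0500
bound on ‖Δx‖/‖x‖: κ·ε = 135.0500·1/860 = 0.1570

0.1570


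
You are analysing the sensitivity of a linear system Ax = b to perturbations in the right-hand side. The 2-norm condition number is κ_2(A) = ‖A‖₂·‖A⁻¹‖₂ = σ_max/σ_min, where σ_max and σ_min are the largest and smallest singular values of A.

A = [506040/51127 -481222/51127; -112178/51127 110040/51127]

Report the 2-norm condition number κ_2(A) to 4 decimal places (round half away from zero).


M = AᵀA = [159821764/1555009 -152208000/1555009; -152208000/1555009 144963364/1555009]. tr(M)=362408/1849, det(M)=784/1849
λ_max, λ_min = (362408/1849 ± √131333760000/3418801)/2 = 196, 4/1849
κ = σ_max/σ_min = 14/(2/43) = 301.0000

301.0000


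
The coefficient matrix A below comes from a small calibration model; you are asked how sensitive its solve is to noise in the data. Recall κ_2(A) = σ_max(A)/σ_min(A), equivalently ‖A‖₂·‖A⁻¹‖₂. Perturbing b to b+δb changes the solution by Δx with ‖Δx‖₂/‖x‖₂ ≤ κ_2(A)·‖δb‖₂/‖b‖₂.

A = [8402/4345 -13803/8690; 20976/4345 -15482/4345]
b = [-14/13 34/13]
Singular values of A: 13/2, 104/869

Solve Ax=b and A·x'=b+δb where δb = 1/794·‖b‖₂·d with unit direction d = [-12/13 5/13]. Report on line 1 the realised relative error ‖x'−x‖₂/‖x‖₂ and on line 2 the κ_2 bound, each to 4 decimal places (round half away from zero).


from the listed singular values, σ₁ = 13/2, σ_n = 104/869
condition number: (13/2) ÷ (104/869) = 54.3125
bound on ‖Δx‖/‖x‖: κ·ε = 54.3125·1/794 = 0.0684
solve Ax = b  →  x = [10.2731 13.1846]
‖b‖₂ = 2.8284 and ‖x‖₂ = 16.7144
with δb = [-0.0033 0.0014], A·Δx = δb → ‖Δx‖ = 0.0298
realised ‖Δx‖/‖x‖ = 0.0018
realised/bound (from unrounded values) ≈ 0.0260

0.0018
0.0684


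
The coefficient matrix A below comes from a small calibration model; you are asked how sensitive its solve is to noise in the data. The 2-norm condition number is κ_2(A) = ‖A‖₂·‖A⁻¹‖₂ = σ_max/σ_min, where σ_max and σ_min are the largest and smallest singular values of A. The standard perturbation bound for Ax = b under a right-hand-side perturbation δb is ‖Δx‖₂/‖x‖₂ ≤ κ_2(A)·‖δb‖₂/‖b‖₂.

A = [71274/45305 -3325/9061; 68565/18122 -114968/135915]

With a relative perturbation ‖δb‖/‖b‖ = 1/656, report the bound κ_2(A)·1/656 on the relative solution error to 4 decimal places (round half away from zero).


0.4665

form AᵀA = [815674041/48580900 -1835246/485809; -1835246/485809 92929921/109307025] with trace 4588213/260100 and determinant 2401/722500
λ_max, λ_min = (4588213/260100 ± √842031970129/2706080400)/2 = 441/25, 49/260100
so κ_2 = √((441/25) / (49/260100)) = 306.0000
perturbation bound = 306.0000·1/656 = 0.4665


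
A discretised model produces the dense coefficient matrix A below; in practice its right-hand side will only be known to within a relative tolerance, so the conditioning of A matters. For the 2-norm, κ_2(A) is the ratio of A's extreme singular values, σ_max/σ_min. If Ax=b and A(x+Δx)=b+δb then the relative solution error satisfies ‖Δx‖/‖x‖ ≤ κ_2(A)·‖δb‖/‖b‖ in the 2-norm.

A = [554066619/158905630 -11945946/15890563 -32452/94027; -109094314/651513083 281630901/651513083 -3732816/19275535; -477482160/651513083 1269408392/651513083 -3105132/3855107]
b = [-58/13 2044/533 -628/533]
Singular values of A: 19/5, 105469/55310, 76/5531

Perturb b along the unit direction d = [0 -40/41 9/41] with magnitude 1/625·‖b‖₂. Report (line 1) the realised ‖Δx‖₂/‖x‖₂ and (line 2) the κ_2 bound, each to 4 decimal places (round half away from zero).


largest singular value 19/5, smallest 76/5531
condition number: (19/5) ÷ (76/5531) = 276.5500
perturbation bound = 276.5500·1/625 = 0.4425
solve Ax = b  →  x = [-54.0163 -126.9024 -256.3640]
2-norm of b is 6.0000; of x, 291.1091
δb = ε·‖b‖·d = [0.0000 -0.0094 0.0021]; solving A·Δx = δb gives ‖Δx‖ = 0.6987
realised ‖Δx‖/‖x‖ = 0.0024
tightness: 0.0024 against a bound of 0.4425 (unrounded ratio ≈ 0.0054)

0.0024
0.4425


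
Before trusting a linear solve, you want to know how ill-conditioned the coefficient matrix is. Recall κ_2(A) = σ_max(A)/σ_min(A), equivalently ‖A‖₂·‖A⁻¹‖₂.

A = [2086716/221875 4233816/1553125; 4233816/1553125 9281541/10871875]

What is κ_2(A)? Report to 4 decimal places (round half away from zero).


M = AᵀA = [370063995984/3859515625 755520231384/27016609375; 755520231384/27016609375 1543170722409/189116265625]. tr(M)=31482090441/302586025, det(M)=108243216/302586025
solving λ² − 31482090441/302586025·λ + 108243216/302586025 = 0 gives λ = 2601/25, 41616/12103441
σ_max=√(2601/25)=(51/5), σ_min=√(41616/12103441)=(204/3479) → κ = 173.9500

173.9500


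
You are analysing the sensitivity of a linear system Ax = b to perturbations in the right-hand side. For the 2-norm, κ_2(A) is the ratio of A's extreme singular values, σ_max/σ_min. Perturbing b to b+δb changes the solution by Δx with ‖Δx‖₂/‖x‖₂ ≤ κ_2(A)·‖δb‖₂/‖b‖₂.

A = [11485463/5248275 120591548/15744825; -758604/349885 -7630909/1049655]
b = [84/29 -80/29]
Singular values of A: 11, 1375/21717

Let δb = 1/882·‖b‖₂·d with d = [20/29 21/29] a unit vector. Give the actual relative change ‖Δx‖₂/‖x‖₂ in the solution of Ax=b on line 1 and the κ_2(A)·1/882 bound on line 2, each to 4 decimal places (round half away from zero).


0.1970
0.1970

σ_max = 11, σ_min = 1375/21717
κ = σ_max/σ_min = 11/(1375/21717) = 173.7360
κ_2(A)·‖δb‖/‖b‖ = 0.1970
solve Ax = b  →  x = [0.1018 0.3491]
‖b‖ = 4.0000, ‖x‖ = 0.3636
δb = ε·‖b‖·d = [0.0031 0.0033]; solving A·Δx = δb gives ‖Δx‖ = 0.0716
realised ‖Δx‖/‖x‖ = 0.1970
realised/bound = 1 exactly: the bound is attained for this b and d


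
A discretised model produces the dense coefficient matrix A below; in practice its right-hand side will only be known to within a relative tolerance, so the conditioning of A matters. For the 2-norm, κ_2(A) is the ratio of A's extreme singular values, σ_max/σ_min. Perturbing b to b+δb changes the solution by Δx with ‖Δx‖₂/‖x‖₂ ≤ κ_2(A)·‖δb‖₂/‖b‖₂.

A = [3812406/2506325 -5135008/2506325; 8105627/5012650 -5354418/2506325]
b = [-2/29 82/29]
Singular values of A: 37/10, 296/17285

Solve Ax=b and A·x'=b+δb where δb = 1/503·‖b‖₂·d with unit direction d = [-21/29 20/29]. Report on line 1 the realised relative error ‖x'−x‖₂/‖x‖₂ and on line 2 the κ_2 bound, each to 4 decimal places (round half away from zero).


σ_max = 37/10, σ_min = 296/17285
condition number: (37/10) ÷ (296/17285) = 216.0625
worst-case relative error ≤ 216.0625 × 1/503 = 0.4295
solve Ax = b  →  x = [93.7568 69.6419]
2-norm of b is 2.8284; of x, 116.7918
Δx = A⁻¹·δb where δb = 1/503·2.8284·d; ‖Δx‖ = 0.3284
relative error = 0.0028
realised/bound (from unrounded values) ≈ 0.0065

0.0028
0.4295


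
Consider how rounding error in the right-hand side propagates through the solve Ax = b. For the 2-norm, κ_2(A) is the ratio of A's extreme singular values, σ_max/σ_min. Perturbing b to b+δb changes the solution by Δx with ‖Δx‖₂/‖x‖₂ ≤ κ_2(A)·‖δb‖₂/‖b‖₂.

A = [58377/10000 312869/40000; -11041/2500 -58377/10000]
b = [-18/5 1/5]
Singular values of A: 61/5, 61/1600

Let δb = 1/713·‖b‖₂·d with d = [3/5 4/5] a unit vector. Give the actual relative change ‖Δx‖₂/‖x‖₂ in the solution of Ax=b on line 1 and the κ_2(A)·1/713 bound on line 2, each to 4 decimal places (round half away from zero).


largest singular value 61/5, smallest 61/1600
κ = σ_max/σ_min = (61/5)/(61/1600) = 320.0000
bound on ‖Δx‖/‖x‖: κ·ε = 320.0000·1/713 = 0.4488
solve Ax = b  →  x = [41.8197 -31.6721]
‖b‖₂ = 3.6056 and ‖x‖₂ = 52.4596
Δx = A⁻¹·δb where δb = 1/713·3.6056·d; ‖Δx‖ = 0.1326
relative error = 0.0025
so the bound overstates the realised error by a factor of ≈ 177.5060 (computed from the unrounded values)

0.0025
0.4488


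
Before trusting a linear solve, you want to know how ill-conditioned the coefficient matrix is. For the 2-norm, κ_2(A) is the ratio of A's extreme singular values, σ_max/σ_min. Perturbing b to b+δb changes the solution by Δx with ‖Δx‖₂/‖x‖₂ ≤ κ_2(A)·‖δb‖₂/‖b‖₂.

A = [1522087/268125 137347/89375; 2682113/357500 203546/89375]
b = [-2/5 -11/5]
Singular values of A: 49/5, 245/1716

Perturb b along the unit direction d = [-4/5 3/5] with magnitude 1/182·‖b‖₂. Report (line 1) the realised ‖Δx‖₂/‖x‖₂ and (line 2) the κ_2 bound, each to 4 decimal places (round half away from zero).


largest singular value 49/5, smallest 245/1716
κ_2(A) = (49/5) / (245/1716) = 68.6400
worst-case relative error ≤ 68.6400 × 1/182 = 0.3771
solve Ax = b  →  x = [1.7652 -6.7811]
2-norm of b is 2.2361; of x, 7.0071
Δx = A⁻¹·δb where δb = 1/182·2.2361·d; ‖Δx‖ = 0.0861
dividing the unrounded norms, ‖Δx‖/‖x‖ = 0.0123
tightness: 0.0123 against a bound of 0.3771 (unrounded ratio ≈ 0.0326)

0.0123
0.3771


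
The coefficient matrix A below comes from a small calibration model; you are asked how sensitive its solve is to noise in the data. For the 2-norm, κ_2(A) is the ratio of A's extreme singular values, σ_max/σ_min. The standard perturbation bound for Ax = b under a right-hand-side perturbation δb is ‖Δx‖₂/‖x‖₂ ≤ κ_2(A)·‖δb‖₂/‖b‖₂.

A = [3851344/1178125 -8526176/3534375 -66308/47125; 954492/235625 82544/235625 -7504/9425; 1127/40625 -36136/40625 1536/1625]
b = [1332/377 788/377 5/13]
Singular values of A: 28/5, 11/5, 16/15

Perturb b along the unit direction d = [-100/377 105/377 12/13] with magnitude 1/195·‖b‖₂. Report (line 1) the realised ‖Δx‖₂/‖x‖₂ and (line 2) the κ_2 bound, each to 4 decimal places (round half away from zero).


0.0234
0.0269

from the listed singular values, σ₁ = 28/5, σ_n = 16/15
κ = σ_max/σ_min = (28/5)/(16/15) = 5.2500
perturbation bound = 5.2500·1/195 = 0.0269
solve Ax = b  →  x = [0.5310 -0.6284 -0.2000]
‖b‖ = 4.1231, ‖x‖ = 0.8466
δb = ε·‖b‖·d = [-0.0056 0.0059 0.0195]; solving A·Δx = δb gives ‖Δx‖ = 0.0198
relative error = 0.0234
realised/bound (from unrounded values) ≈ 0.8696


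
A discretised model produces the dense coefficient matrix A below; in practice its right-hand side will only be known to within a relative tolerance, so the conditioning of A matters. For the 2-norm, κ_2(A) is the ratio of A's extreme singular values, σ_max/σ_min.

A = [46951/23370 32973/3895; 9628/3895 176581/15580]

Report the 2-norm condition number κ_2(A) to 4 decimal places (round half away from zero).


AᵀA = [221661529/21846276 54643975/1213682; 54643975/1213682 1943053969/9709456]; tr = 10930477/51984, det = 707281/207936
eigenvalues of AᵀA: λ = (tr ± √(tr²−4·det))/2 = 841/4, 841/51984
σ_max=√(841/4)=(29/2), σ_min=√(841/51984)=(29/228) → κ = 114.0000

114.0000


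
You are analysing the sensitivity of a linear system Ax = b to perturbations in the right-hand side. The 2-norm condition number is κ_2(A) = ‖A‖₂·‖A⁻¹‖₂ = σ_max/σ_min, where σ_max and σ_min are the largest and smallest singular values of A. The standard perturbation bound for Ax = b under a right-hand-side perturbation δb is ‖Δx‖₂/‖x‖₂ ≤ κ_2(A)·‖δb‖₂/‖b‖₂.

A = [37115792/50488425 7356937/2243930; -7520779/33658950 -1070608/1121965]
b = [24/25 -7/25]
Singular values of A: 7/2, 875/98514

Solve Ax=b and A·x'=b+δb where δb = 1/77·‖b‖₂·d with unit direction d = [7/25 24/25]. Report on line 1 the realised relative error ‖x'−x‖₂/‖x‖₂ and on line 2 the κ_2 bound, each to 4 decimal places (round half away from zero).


5.1176
5.1176

from the listed singular values, σ₁ = 7/2, σ_n = 875/98514
κ_2(A) = (7/2) / (875/98514) = 394.0560
bound on ‖Δx‖/‖x‖: κ·ε = 394.0560·1/77 = 5.1176
solve Ax = b  →  x = [0.0627 0.2787]
‖b‖₂ = 1.0000 and ‖x‖₂ = 0.2857
re-solving with b+δb shifts x by Δx of norm 1.4622
realised ‖Δx‖/‖x‖ = 5.1176
realised/bound = 1 exactly: the bound is attained for this b and d


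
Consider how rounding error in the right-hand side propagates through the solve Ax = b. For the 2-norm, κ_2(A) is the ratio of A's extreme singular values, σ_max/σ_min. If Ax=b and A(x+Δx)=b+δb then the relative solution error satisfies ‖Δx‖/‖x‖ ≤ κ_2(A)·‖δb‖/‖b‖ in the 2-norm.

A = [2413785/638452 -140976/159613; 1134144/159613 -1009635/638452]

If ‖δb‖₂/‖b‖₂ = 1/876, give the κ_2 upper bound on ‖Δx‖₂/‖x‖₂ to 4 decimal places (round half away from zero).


AᵀA = [91373286609/1410453136 -1284911100/88153321; -1284911100/88153321 4627510569/1410453136]; tr = 28554669/419528, det = 1185921/13424896
eigenvalues of AᵀA: λ = (tr ± √(tr²−4·det))/2 = 1089/16, 1089/839056
so κ_2 = √((1089/16) / (1089/839056)) = 229.0000
worst-case relative error ≤ 229.0000 × 1/876 = 0.2614

0.2614


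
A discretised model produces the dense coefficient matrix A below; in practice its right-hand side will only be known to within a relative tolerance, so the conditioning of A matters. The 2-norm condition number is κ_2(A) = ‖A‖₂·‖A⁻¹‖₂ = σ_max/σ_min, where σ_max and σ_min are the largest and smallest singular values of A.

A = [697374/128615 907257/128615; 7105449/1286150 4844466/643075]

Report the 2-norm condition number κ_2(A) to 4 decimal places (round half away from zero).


88.7000

AᵀA = [117860231961/1966922500 39272876487/491730625; 39272876487/491730625 52374235941/491730625]; tr = 13094287029/78676900, det = 276922881/78676900
λ_max, λ_min = (13094287029/78676900 ± √171373203062573051241/6190054593610000)/2 = 16641/100, 16641/786769
σ_max=√(16641/100)=(129/10), σ_min=√(16641/786769)=(129/887) → κ = 88.7000


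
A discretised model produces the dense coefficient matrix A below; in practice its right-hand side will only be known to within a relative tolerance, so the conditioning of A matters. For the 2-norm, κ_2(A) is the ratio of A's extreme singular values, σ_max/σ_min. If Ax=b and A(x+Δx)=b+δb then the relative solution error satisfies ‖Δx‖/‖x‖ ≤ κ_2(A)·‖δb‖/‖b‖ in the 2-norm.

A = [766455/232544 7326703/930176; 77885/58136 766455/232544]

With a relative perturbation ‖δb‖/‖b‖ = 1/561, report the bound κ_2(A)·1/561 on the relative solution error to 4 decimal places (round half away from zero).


form AᵀA = [4050357625/319980544 38879962785/1279922176; 38879962785/1279922176 373253426761/5119688704] with trace 2592065969/30294016 and determinant 46854025/484704256
solving λ² − 2592065969/30294016·λ + 46854025/484704256 = 0 gives λ = 1369/16, 34225/30294016
so κ_2 = √((1369/16) / (34225/30294016)) = 275.2000
bound on ‖Δx‖/‖x‖: κ·ε = 275.2000·1/561 = 0.4906

0.4906


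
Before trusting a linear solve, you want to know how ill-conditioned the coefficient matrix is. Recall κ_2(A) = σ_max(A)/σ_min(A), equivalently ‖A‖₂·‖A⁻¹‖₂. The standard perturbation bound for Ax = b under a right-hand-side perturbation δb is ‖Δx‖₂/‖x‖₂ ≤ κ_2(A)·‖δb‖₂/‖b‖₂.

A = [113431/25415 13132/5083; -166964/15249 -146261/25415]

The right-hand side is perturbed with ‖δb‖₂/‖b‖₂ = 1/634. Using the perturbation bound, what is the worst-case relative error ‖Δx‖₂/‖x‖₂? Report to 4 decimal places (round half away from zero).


0.1088

form AᵀA = [282883313/2023425 2011072/26979; 2011072/26979 8946577/224825] with trace 21376618/119025 and determinant 20151121/2975625
char-poly roots: 4489/25 and 4489/119025
κ_2(A) = √(λ_max/λ_min) = √((4489/25) / (4489/119025)) = 69.0000
bound on ‖Δx‖/‖x‖: κ·ε = 69.0000·1/634 = 0.1088
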